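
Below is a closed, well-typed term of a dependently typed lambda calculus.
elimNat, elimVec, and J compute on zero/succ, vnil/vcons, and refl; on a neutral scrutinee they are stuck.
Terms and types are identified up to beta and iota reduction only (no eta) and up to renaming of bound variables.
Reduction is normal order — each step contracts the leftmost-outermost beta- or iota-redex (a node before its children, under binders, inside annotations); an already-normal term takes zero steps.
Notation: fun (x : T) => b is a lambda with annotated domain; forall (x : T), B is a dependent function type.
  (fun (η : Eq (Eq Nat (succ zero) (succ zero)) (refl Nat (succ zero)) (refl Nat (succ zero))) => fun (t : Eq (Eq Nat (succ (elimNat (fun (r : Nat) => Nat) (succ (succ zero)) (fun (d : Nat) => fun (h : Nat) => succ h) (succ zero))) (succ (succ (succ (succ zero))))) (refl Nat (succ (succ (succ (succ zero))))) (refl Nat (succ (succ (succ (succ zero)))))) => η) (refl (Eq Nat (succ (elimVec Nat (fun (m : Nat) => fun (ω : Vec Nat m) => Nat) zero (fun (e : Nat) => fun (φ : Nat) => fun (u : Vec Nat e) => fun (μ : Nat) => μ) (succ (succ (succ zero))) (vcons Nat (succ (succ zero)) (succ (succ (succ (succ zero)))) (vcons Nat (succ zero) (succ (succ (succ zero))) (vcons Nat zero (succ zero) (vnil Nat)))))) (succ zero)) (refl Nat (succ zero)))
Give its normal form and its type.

normal form:
  fun (η : Eq (Eq Nat (succ (succ (succ (succ zero)))) (succ (succ (succ (succ zero))))) (refl Nat (succ (succ (succ (succ zero))))) (refl Nat (succ (succ (succ (succ zero)))))) => refl (Eq Nat (succ zero) (succ zero)) (refl Nat (succ zero))
type:
  forall (η : Eq (Eq Nat (succ (succ (succ (succ zero)))) (succ (succ (succ (succ zero))))) (refl Nat (succ (succ (succ (succ zero))))) (refl Nat (succ (succ (succ (succ zero)))))), Eq (Eq Nat (succ zero) (succ zero)) (refl Nat (succ zero)) (refl Nat (succ zero))


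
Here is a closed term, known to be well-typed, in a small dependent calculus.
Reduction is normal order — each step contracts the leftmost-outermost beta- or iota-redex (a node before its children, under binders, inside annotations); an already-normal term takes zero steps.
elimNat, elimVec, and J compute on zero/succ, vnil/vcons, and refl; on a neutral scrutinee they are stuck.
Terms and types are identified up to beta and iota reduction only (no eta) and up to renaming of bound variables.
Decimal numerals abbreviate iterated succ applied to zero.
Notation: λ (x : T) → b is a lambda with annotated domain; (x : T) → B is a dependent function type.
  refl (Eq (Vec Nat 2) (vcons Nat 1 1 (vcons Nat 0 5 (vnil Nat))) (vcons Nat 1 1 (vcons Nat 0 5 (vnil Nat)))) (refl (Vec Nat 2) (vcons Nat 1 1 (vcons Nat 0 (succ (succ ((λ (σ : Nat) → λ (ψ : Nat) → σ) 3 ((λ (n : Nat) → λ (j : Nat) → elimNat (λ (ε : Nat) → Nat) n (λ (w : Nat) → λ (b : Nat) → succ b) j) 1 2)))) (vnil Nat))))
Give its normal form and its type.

resulting normal form:
  refl (Eq (Vec Nat 2) (vcons Nat 1 1 (vcons Nat 0 5 (vnil Nat))) (vcons Nat 1 1 (vcons Nat 0 5 (vnil Nat)))) (refl (Vec Nat 2) (vcons Nat 1 1 (vcons Nat 0 5 (vnil Nat))))
the term's type:
  Eq (Eq (Vec Nat 2) (vcons Nat 1 1 (vcons Nat 0 5 (vnil Nat))) (vcons Nat 1 1 (vcons Nat 0 5 (vnil Nat)))) (refl (Vec Nat 2) (vcons Nat 1 1 (vcons Nat 0 5 (vnil Nat)))) (refl (Vec Nat 2) (vcons Nat 1 1 (vcons Nat 0 5 (vnil Nat))))
observation: 2 normal-order steps separate the term from its normal form.


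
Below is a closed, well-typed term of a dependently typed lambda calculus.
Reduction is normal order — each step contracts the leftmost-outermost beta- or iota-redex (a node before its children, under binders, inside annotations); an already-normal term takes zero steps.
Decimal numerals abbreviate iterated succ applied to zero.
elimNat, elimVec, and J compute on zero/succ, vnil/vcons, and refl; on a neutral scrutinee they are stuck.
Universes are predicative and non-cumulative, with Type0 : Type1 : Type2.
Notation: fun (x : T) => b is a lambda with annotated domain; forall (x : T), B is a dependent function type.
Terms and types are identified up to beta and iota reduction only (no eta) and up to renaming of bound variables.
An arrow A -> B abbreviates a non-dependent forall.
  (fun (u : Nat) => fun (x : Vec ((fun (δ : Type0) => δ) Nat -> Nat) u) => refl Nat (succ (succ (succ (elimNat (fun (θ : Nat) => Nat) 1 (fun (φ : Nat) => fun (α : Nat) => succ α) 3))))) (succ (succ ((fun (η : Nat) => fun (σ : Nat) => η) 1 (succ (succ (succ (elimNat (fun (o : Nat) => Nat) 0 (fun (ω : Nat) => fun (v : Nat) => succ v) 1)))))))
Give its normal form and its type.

normal form:
  fun (u : Vec (Nat -> Nat) 3) => refl Nat 7
the term's type:
  Vec (Nat -> Nat) 3 -> Eq Nat 7 7


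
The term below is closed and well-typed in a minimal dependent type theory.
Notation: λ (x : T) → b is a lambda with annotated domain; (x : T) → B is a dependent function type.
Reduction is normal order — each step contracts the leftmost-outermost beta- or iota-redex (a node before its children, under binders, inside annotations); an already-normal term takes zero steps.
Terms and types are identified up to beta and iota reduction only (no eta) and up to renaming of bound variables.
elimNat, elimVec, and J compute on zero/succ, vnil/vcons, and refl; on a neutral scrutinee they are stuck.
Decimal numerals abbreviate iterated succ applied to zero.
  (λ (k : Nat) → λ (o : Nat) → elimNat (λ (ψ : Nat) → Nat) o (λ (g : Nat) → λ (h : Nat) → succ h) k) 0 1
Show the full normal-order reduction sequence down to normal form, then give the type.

reduction (normal order):
  (λ (k : Nat) → λ (o : Nat) → elimNat (λ (ψ : Nat) → Nat) o (λ (g : Nat) → λ (h : Nat) → succ h) k) 0 1
  ~> (λ (k : Nat) → elimNat (λ (o : Nat) → Nat) k (λ (ψ : Nat) → λ (g : Nat) → succ g) 0) 1
  ~> elimNat (λ (k : Nat) → Nat) 1 (λ (o : Nat) → λ (ψ : Nat) → succ ψ) 0
  ~> 1
inferred type:
  Nat


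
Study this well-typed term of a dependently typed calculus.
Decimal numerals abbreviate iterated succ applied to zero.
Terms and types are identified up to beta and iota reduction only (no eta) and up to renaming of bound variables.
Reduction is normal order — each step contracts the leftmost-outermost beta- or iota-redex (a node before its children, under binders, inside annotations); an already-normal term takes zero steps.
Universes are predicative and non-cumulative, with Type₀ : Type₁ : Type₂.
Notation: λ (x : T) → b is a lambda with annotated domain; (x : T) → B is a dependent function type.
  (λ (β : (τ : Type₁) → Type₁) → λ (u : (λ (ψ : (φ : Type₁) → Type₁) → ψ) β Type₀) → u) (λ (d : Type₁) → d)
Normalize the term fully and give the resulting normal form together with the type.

reduced normal form:
  λ (β : Type₀) → β
the term's type:
  (β : Type₀) → Type₀
observation: 3 normal-order steps normalize the term, beginning with a beta-redex.


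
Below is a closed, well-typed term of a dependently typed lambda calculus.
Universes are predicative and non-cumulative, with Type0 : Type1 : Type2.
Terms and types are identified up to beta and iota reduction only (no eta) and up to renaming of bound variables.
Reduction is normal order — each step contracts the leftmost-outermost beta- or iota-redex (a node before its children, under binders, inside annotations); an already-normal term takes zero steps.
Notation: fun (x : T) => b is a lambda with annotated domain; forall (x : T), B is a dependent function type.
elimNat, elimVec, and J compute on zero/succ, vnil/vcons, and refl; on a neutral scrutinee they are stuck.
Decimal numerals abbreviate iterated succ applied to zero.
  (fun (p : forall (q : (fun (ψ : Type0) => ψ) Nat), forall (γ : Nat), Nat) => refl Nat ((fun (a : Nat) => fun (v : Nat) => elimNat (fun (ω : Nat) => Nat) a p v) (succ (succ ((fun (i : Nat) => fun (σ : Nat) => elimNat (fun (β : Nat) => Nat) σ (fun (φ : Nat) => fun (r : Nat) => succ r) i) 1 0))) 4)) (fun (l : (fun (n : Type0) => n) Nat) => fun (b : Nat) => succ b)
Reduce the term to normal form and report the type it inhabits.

reduced normal form:
  refl Nat 7
the term's type:
  Eq Nat 7 7
observation: 22 normal-order steps normalize the term, beginning with a beta-redex.


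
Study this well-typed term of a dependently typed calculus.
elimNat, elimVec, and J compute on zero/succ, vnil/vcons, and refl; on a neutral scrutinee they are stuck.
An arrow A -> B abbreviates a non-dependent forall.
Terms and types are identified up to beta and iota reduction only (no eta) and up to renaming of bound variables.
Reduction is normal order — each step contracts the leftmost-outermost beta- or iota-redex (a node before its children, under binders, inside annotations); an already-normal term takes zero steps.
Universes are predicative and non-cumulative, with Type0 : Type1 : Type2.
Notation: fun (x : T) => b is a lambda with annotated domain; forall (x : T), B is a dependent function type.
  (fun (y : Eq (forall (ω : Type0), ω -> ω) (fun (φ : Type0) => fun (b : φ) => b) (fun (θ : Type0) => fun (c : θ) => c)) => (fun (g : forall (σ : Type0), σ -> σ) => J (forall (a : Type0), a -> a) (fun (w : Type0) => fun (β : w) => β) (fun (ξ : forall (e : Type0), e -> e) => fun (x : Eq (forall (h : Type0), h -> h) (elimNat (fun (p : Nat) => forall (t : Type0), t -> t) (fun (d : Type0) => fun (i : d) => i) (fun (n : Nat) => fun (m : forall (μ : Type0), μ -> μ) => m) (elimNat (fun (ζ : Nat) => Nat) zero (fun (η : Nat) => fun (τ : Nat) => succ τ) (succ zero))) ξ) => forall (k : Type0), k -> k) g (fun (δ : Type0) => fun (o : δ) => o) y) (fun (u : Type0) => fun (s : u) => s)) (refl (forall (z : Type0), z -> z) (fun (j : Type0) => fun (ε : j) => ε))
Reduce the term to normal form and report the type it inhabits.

reduced normal form:
  fun (y : Type0) => fun (ω : y) => ω
inferred type:
  forall (y : Type0), y -> y
observation: the term reaches its normal form after 3 normal-order steps.


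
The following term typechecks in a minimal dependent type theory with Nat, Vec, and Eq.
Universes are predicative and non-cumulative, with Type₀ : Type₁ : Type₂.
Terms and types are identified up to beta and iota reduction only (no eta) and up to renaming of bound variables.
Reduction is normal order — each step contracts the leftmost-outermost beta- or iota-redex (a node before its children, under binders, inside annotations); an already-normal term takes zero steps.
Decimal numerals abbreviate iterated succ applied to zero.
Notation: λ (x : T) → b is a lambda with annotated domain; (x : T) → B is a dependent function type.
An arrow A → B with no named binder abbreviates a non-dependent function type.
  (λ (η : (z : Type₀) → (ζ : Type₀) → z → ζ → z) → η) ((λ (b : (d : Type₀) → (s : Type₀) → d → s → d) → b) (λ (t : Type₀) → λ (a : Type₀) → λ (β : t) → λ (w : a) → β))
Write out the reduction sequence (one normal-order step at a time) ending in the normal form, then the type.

normal-order reduction sequence:
  (λ (η : (z : Type₀) → (ζ : Type₀) → z → ζ → z) → η) ((λ (b : (d : Type₀) → (s : Type₀) → d → s → d) → b) (λ (t : Type₀) → λ (a : Type₀) → λ (β : t) → λ (w : a) → β))
  ~> (λ (η : (z : Type₀) → (ζ : Type₀) → z → ζ → z) → η) (λ (b : Type₀) → λ (d : Type₀) → λ (s : b) → λ (t : d) → s)
  ~> λ (η : Type₀) → λ (z : Type₀) → λ (ζ : η) → λ (b : z) → ζ
the term's type:
  (η : Type₀) → (z : Type₀) → η → z → η


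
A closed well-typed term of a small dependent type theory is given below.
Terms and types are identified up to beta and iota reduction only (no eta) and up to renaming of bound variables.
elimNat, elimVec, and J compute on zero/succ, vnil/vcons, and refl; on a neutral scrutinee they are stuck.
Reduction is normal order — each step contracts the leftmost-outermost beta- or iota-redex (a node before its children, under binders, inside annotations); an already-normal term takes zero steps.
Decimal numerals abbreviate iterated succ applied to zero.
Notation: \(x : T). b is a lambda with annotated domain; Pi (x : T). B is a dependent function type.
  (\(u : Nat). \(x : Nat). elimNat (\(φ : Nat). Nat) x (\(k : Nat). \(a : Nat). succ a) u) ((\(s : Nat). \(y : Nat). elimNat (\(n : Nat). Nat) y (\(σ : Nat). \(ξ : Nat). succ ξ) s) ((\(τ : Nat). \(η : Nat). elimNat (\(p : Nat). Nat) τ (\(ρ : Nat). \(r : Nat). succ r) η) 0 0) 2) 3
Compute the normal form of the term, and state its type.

reduced normal form:
  5
inferred type:
  Nat
observation: normalization takes exactly 15 steps under the normal-order strategy.


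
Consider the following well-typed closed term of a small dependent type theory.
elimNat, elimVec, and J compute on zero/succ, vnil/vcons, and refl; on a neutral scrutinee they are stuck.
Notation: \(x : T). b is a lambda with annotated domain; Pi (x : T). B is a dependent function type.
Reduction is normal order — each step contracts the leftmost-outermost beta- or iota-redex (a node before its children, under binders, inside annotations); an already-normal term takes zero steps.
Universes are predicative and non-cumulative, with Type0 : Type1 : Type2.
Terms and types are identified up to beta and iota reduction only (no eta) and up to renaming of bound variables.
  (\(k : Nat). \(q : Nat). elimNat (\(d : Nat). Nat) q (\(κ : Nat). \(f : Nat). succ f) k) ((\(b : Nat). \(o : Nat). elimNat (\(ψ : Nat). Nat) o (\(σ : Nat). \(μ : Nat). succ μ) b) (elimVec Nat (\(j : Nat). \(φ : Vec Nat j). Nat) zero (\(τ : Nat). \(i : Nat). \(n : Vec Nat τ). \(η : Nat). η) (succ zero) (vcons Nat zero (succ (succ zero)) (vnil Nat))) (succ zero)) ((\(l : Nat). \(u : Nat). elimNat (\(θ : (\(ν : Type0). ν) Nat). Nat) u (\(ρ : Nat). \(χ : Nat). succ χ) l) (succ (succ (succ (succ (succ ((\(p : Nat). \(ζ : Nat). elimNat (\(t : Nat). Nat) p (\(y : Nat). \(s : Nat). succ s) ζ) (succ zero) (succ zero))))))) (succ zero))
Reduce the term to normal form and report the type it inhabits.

normal form:
  succ (succ (succ (succ (succ (succ (succ (succ (succ zero))))))))
type:
  Nat


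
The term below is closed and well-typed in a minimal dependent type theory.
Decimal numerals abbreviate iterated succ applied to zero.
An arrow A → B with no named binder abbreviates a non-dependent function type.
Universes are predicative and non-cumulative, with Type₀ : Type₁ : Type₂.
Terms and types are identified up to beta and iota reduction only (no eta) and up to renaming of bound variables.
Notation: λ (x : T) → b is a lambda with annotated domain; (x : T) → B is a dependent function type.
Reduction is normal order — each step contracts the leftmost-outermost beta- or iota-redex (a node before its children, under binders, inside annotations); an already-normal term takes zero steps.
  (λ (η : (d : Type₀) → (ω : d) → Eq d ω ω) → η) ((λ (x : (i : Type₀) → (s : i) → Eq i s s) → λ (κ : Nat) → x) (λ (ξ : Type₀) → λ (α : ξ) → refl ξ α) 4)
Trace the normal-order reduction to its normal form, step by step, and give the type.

normal-order reduction:
  (λ (η : (d : Type₀) → (ω : d) → Eq d ω ω) → η) ((λ (x : (i : Type₀) → (s : i) → Eq i s s) → λ (κ : Nat) → x) (λ (ξ : Type₀) → λ (α : ξ) → refl ξ α) 4)
  ~> (λ (η : (d : Type₀) → (ω : d) → Eq d ω ω) → λ (x : Nat) → η) (λ (i : Type₀) → λ (s : i) → refl i s) 4
  ~> (λ (η : Nat) → λ (d : Type₀) → λ (ω : d) → refl d ω) 4
  ~> λ (η : Type₀) → λ (d : η) → refl η d
type:
  (η : Type₀) → (d : η) → Eq η d d


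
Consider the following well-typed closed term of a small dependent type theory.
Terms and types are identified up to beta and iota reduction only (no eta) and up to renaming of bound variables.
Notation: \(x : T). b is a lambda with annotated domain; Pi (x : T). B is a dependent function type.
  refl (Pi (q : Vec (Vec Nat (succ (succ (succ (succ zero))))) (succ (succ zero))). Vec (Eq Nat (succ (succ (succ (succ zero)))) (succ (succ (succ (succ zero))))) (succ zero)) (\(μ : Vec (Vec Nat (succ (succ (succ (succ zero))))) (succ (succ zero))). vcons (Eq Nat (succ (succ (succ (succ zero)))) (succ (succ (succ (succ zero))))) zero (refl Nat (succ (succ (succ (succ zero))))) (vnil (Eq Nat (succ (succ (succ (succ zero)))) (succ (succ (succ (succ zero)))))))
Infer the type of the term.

the term's type:
  Eq (Pi (q : Vec (Vec Nat (succ (succ (succ (succ zero))))) (succ (succ zero))). Vec (Eq Nat (succ (succ (succ (succ zero)))) (succ (succ (succ (succ zero))))) (succ zero)) (\(μ : Vec (Vec Nat (succ (succ (succ (succ zero))))) (succ (succ zero))). vcons (Eq Nat (succ (succ (succ (succ zero)))) (succ (succ (succ (succ zero))))) zero (refl Nat (succ (succ (succ (succ zero))))) (vnil (Eq Nat (succ (succ (succ (succ zero)))) (succ (succ (succ (succ zero))))))) (\(l : Vec (Vec Nat (succ (succ (succ (succ zero))))) (succ (succ zero))). vcons (Eq Nat (succ (succ (succ (succ zero)))) (succ (succ (succ (succ zero))))) zero (refl Nat (succ (succ (succ (succ zero))))) (vnil (Eq Nat (succ (succ (succ (succ zero)))) (succ (succ (succ (succ zero)))))))


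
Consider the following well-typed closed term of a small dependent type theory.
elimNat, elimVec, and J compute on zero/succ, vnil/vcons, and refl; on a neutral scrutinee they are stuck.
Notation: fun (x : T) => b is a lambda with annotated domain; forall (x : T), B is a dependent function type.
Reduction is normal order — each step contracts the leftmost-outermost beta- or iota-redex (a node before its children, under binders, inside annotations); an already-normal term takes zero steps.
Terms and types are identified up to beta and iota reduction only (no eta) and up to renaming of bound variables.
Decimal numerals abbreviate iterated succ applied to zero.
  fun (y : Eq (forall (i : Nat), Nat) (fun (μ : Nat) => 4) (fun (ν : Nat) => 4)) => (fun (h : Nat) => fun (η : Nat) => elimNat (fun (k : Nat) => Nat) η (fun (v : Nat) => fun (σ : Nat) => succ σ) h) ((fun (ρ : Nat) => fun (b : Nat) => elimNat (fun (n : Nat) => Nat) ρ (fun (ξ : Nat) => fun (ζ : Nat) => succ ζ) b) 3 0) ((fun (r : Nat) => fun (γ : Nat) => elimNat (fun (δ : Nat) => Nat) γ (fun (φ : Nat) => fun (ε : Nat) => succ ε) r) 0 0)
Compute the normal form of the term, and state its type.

resulting normal form:
  fun (y : Eq (forall (i : Nat), Nat) (fun (μ : Nat) => 4) (fun (ν : Nat) => 4)) => 3
the term's type:
  forall (y : Eq (forall (i : Nat), Nat) (fun (μ : Nat) => 4) (fun (ν : Nat) => 4)), Nat
observation: contracting a beta-redex first, the term normalizes in 18 steps.


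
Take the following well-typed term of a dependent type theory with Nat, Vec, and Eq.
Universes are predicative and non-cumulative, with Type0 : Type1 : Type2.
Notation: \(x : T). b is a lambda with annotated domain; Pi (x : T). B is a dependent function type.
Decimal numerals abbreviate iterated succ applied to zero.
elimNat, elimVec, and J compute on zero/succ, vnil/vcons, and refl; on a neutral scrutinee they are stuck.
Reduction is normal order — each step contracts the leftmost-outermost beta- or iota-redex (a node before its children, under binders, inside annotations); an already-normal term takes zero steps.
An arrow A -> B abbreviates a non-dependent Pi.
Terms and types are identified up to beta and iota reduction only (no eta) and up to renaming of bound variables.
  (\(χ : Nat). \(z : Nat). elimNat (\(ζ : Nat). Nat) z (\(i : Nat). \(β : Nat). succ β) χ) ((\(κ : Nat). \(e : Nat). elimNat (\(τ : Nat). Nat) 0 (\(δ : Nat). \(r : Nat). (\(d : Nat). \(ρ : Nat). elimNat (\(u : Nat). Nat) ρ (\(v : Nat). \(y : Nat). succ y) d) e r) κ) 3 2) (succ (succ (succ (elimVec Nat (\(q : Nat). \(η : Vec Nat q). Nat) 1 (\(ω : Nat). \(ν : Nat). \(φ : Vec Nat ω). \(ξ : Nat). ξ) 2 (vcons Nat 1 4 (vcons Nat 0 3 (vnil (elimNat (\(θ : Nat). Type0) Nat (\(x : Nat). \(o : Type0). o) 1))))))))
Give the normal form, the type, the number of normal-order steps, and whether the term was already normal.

normal form:
  10
inferred type:
  Nat
steps to reach normal form (normal order): 71
started in normal form: no
first redex: a beta-redex


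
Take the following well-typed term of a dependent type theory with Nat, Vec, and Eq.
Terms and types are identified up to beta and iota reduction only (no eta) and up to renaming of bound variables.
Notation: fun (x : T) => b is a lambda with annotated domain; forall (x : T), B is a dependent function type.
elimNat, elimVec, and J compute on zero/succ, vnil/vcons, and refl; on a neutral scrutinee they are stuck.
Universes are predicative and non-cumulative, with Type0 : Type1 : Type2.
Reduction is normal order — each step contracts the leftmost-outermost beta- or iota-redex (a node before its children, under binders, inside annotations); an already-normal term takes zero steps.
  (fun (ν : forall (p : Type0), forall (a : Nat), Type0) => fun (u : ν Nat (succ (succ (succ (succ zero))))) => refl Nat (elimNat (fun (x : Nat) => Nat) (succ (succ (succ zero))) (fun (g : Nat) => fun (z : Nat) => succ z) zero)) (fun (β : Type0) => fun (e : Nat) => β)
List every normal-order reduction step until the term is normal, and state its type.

normal-order reduction sequence:
  (fun (ν : forall (p : Type0), forall (a : Nat), Type0) => fun (u : ν Nat (succ (succ (succ (succ zero))))) => refl Nat (elimNat (fun (x : Nat) => Nat) (succ (succ (succ zero))) (fun (g : Nat) => fun (z : Nat) => succ z) zero)) (fun (β : Type0) => fun (e : Nat) => β)
  ~> fun (ν : (fun (p : Type0) => fun (a : Nat) => p) Nat (succ (succ (succ (succ zero))))) => refl Nat (elimNat (fun (u : Nat) => Nat) (succ (succ (succ zero))) (fun (x : Nat) => fun (g : Nat) => succ g) zero)
  ~> fun (ν : (fun (p : Nat) => Nat) (succ (succ (succ (succ zero))))) => refl Nat (elimNat (fun (a : Nat) => Nat) (succ (succ (succ zero))) (fun (u : Nat) => fun (x : Nat) => succ x) zero)
  ~> fun (ν : Nat) => refl Nat (elimNat (fun (p : Nat) => Nat) (succ (succ (succ zero))) (fun (a : Nat) => fun (u : Nat) => succ u) zero)
  ~> fun (ν : Nat) => refl Nat (succ (succ (succ zero)))
the term's type:
  forall (ν : Nat), Eq Nat (succ (succ (succ zero))) (succ (succ (succ zero)))


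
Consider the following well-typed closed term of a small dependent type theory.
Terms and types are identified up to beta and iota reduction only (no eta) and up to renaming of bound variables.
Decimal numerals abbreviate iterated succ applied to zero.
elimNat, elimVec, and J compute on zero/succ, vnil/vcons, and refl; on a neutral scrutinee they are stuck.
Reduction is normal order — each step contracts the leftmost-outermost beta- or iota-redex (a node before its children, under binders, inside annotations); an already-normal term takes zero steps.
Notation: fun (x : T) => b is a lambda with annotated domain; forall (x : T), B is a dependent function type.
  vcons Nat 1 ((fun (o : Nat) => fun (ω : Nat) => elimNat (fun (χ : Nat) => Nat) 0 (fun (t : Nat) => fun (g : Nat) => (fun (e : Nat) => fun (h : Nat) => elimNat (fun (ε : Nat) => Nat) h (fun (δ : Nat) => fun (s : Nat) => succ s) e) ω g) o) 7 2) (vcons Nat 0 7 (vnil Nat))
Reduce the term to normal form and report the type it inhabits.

reduced normal form:
  vcons Nat 1 14 (vcons Nat 0 7 (vnil Nat))
type:
  Vec Nat 2
observation: the term reaches its normal form after 87 normal-order steps.


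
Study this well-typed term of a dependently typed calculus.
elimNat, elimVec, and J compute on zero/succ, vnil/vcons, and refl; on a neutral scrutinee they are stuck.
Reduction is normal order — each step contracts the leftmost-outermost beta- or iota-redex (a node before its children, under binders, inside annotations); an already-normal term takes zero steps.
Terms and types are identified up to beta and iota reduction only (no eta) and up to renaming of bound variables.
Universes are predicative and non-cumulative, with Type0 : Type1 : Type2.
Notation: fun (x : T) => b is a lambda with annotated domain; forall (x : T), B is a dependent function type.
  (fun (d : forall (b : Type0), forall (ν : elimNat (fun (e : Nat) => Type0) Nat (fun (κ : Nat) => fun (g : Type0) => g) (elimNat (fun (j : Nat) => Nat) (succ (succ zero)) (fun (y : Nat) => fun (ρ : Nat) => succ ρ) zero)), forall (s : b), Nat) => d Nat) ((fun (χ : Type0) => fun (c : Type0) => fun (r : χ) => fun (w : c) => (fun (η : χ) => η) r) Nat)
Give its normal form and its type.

normal form:
  fun (d : Nat) => fun (b : Nat) => d
inferred type:
  forall (d : Nat), forall (b : Nat), Nat


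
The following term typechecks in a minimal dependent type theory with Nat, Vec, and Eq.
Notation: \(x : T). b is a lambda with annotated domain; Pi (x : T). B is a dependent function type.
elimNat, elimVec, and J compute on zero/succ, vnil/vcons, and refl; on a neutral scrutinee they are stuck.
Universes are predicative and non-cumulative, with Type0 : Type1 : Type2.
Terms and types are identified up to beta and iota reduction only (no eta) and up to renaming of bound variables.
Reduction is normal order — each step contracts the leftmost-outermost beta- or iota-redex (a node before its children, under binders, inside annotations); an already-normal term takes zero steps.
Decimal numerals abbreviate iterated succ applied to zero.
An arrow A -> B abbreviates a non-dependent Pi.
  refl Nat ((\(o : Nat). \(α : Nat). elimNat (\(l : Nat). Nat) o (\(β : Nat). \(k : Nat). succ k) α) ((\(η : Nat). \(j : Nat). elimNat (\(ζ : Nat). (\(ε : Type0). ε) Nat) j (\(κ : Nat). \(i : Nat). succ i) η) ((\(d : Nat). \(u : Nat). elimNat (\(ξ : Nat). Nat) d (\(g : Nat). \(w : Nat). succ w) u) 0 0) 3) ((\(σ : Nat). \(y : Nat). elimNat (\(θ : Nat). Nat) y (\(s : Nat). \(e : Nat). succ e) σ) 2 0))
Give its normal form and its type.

normal form:
  refl Nat 5
inferred type:
  Eq Nat 5 5
observation: the term reaches its normal form after 25 normal-order steps.


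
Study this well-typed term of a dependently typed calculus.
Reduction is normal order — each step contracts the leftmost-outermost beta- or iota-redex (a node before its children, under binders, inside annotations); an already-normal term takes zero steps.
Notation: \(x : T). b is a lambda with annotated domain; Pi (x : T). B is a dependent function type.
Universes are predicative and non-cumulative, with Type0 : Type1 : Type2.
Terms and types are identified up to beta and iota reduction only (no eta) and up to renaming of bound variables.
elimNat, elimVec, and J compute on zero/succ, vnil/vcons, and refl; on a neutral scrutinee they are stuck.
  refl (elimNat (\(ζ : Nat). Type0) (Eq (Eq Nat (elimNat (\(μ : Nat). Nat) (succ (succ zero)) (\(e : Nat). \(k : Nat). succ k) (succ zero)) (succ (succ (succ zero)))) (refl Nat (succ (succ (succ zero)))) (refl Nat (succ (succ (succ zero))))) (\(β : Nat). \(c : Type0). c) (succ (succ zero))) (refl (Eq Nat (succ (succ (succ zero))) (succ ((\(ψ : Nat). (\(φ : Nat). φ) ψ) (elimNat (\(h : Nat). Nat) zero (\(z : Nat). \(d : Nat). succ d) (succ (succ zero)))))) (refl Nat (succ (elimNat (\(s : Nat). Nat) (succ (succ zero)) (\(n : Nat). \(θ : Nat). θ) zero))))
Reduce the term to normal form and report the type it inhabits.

normal form:
  refl (Eq (Eq Nat (succ (succ (succ zero))) (succ (succ (succ zero)))) (refl Nat (succ (succ (succ zero)))) (refl Nat (succ (succ (succ zero))))) (refl (Eq Nat (succ (succ (succ zero))) (succ (succ (succ zero)))) (refl Nat (succ (succ (succ zero)))))
type:
  Eq (Eq (Eq Nat (succ (succ (succ zero))) (succ (succ (succ zero)))) (refl Nat (succ (succ (succ zero)))) (refl Nat (succ (succ (succ zero))))) (refl (Eq Nat (succ (succ (succ zero))) (succ (succ (succ zero)))) (refl Nat (succ (succ (succ zero))))) (refl (Eq Nat (succ (succ (succ zero))) (succ (succ (succ zero)))) (refl Nat (succ (succ (succ zero)))))


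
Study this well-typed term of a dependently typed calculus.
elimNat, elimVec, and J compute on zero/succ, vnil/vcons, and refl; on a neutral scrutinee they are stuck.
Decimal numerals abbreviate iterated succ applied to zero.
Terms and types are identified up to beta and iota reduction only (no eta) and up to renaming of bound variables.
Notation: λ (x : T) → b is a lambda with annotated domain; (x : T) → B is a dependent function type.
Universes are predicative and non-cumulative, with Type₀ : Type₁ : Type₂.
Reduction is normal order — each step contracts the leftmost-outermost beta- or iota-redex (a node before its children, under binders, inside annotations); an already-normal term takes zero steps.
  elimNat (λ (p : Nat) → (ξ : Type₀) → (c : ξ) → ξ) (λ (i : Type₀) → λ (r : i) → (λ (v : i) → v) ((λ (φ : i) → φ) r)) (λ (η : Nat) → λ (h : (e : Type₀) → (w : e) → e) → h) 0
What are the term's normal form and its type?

resulting normal form:
  λ (p : Type₀) → λ (ξ : p) → ξ
type:
  (p : Type₀) → (ξ : p) → p


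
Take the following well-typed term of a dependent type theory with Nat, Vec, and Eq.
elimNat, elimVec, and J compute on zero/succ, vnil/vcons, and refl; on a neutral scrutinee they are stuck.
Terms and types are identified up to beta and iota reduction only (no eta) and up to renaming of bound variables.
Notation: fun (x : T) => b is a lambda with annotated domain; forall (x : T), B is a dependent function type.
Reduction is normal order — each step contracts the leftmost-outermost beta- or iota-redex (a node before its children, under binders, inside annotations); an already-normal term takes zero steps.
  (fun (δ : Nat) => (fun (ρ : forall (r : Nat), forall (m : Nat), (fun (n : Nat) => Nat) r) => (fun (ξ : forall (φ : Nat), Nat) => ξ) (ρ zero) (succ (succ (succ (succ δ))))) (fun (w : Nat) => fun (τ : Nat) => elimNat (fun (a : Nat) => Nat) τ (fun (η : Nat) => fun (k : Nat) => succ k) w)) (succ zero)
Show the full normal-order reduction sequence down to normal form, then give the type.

reduction (normal order):
  (fun (δ : Nat) => (fun (ρ : forall (r : Nat), forall (m : Nat), (fun (n : Nat) => Nat) r) => (fun (ξ : forall (φ : Nat), Nat) => ξ) (ρ zero) (succ (succ (succ (succ δ))))) (fun (w : Nat) => fun (τ : Nat) => elimNat (fun (a : Nat) => Nat) τ (fun (η : Nat) => fun (k : Nat) => succ k) w)) (succ zero)
  ~> (fun (δ : forall (ρ : Nat), forall (r : Nat), (fun (m : Nat) => Nat) ρ) => (fun (n : forall (ξ : Nat), Nat) => n) (δ zero) (succ (succ (succ (succ (succ zero)))))) (fun (φ : Nat) => fun (w : Nat) => elimNat (fun (τ : Nat) => Nat) w (fun (a : Nat) => fun (η : Nat) => succ η) φ)
  ~> (fun (δ : forall (ρ : Nat), Nat) => δ) ((fun (r : Nat) => fun (m : Nat) => elimNat (fun (n : Nat) => Nat) m (fun (ξ : Nat) => fun (φ : Nat) => succ φ) r) zero) (succ (succ (succ (succ (succ zero)))))
  ~> (fun (δ : Nat) => fun (ρ : Nat) => elimNat (fun (r : Nat) => Nat) ρ (fun (m : Nat) => fun (n : Nat) => succ n) δ) zero (succ (succ (succ (succ (succ zero)))))
  ~> (fun (δ : Nat) => elimNat (fun (ρ : Nat) => Nat) δ (fun (r : Nat) => fun (m : Nat) => succ m) zero) (succ (succ (succ (succ (succ zero)))))
  ~> elimNat (fun (δ : Nat) => Nat) (succ (succ (succ (succ (succ zero))))) (fun (ρ : Nat) => fun (r : Nat) => succ r) zero
  ~> succ (succ (succ (succ (succ zero))))
inferred type:
  Nat


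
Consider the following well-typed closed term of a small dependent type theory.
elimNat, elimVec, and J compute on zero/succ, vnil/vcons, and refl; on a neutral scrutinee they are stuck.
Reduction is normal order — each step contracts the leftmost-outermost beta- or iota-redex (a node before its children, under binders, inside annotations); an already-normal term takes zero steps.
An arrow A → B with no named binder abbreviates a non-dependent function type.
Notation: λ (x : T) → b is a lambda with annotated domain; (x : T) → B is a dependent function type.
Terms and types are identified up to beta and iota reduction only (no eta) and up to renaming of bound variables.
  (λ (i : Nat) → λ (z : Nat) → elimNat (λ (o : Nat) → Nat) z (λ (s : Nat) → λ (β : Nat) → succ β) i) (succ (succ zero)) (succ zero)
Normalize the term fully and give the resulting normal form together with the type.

resulting normal form:
  succ (succ (succ zero))
type:
  Nat
observation: normalization takes exactly 9 steps under the normal-order strategy.


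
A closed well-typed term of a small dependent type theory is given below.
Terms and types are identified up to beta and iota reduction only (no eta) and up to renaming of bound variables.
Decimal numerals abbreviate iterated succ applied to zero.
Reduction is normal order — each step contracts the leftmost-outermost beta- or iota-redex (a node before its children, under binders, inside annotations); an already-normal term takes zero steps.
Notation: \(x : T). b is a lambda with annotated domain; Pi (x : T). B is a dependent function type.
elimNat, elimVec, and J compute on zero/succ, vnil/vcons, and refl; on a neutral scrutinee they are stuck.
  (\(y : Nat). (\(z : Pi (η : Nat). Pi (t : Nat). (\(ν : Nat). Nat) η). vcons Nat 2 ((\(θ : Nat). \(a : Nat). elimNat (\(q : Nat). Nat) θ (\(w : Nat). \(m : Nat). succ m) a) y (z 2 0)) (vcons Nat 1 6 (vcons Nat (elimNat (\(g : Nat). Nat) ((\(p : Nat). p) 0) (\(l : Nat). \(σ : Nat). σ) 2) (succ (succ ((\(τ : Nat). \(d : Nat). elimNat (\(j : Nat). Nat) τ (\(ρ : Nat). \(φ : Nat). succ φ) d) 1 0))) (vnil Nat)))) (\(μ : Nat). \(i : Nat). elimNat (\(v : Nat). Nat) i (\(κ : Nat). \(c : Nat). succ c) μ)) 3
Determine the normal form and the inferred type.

reduced normal form:
  vcons Nat 2 5 (vcons Nat 1 6 (vcons Nat 0 3 (vnil Nat)))
type:
  Vec Nat 3


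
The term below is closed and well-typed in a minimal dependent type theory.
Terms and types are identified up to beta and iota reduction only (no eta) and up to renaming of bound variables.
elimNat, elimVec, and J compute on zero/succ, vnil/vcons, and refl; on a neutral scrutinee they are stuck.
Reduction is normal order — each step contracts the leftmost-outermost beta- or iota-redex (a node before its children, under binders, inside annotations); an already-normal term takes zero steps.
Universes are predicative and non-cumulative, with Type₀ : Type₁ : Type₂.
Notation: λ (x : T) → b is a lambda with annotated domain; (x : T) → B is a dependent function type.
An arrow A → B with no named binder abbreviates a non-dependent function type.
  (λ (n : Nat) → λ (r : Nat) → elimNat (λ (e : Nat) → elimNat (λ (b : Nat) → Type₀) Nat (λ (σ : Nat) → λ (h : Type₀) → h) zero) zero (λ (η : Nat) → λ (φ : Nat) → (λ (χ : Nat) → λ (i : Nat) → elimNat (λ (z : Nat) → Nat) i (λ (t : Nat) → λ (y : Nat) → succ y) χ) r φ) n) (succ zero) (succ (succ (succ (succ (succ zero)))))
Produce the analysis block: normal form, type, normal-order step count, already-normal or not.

reduced normal form:
  succ (succ (succ (succ (succ zero))))
the term's type:
  Nat
reduction steps (normal order): 24
started in normal form: no
first redex: a beta-redex


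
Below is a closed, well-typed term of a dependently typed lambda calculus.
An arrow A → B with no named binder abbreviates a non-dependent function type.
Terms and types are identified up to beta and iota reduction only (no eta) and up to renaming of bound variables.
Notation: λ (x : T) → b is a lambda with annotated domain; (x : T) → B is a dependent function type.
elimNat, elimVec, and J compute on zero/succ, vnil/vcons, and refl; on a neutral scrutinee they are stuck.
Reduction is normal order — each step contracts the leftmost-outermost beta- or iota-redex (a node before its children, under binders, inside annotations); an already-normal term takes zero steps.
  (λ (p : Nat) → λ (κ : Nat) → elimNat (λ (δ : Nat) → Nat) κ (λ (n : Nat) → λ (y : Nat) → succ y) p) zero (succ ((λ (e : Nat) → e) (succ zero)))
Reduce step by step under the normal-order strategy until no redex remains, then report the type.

normal-order reduction:
  (λ (p : Nat) → λ (κ : Nat) → elimNat (λ (δ : Nat) → Nat) κ (λ (n : Nat) → λ (y : Nat) → succ y) p) zero (succ ((λ (e : Nat) → e) (succ zero)))
  ~> (λ (p : Nat) → elimNat (λ (κ : Nat) → Nat) p (λ (δ : Nat) → λ (n : Nat) → succ n) zero) (succ ((λ (y : Nat) → y) (succ zero)))
  ~> elimNat (λ (p : Nat) → Nat) (succ ((λ (κ : Nat) → κ) (succ zero))) (λ (δ : Nat) → λ (n : Nat) → succ n) zero
  ~> succ ((λ (p : Nat) → p) (succ zero))
  ~> succ (succ zero)
type:
  Nat


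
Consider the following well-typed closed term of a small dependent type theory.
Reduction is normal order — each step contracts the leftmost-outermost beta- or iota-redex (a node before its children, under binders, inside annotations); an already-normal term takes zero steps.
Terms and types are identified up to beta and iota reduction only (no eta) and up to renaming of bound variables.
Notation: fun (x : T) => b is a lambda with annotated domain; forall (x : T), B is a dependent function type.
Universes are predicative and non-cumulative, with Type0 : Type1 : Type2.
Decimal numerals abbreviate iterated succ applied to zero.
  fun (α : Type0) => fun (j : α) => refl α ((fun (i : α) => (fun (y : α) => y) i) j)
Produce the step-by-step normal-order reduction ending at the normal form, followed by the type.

normal-order reduction sequence:
  fun (α : Type0) => fun (j : α) => refl α ((fun (i : α) => (fun (y : α) => y) i) j)
  ~> fun (α : Type0) => fun (j : α) => refl α ((fun (i : α) => i) j)
  ~> fun (α : Type0) => fun (j : α) => refl α j
inferred type:
  forall (α : Type0), forall (j : α), Eq α j j


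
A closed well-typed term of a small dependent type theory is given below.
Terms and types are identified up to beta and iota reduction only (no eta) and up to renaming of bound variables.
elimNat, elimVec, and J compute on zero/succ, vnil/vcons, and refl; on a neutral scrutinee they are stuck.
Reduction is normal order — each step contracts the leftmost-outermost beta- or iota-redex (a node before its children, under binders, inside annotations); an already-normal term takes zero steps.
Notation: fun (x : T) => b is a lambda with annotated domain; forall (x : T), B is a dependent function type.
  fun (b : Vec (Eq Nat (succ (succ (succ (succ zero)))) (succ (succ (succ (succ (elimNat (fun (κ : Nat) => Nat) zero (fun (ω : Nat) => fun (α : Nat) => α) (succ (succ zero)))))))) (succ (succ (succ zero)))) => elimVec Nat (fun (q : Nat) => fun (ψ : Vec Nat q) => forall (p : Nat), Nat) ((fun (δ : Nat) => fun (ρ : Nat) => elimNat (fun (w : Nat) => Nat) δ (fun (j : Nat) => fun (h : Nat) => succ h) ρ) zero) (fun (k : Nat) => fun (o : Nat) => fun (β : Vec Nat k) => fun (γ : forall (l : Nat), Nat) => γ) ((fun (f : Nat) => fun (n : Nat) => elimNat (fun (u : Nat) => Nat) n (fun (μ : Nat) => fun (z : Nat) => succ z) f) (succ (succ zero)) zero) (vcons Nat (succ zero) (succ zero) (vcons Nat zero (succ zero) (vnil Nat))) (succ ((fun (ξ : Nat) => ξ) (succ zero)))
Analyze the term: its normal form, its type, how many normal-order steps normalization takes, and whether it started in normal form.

normal form:
  fun (b : Vec (Eq Nat (succ (succ (succ (succ zero)))) (succ (succ (succ (succ zero))))) (succ (succ (succ zero)))) => succ (succ zero)
the term's type:
  forall (b : Vec (Eq Nat (succ (succ (succ (succ zero)))) (succ (succ (succ (succ zero))))) (succ (succ (succ zero)))), Nat
normal-order step count: 28
term was already normal: no
first redex: an elimNat iota-redex


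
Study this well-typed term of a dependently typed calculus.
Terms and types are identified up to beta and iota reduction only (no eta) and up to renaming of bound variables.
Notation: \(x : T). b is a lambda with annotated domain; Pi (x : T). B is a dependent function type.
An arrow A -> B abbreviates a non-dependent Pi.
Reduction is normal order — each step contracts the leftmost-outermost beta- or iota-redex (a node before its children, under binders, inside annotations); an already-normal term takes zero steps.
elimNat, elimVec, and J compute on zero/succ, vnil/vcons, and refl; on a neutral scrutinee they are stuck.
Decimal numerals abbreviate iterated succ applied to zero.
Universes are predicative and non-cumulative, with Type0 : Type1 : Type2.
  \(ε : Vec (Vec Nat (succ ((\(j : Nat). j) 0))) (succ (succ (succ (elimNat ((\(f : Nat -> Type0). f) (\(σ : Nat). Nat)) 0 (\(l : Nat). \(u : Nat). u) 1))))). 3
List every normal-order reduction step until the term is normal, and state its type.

normal-order reduction:
  \(ε : Vec (Vec Nat (succ ((\(j : Nat). j) 0))) (succ (succ (succ (elimNat ((\(f : Nat -> Type0). f) (\(σ : Nat). Nat)) 0 (\(l : Nat). \(u : Nat). u) 1))))). 3
  ~> \(ε : Vec (Vec Nat 1) (succ (succ (succ (elimNat ((\(j : Nat -> Type0). j) (\(f : Nat). Nat)) 0 (\(σ : Nat). \(l : Nat). l) 1))))). 3
  ~> \(ε : Vec (Vec Nat 1) (succ (succ (succ ((\(j : Nat). \(f : Nat). f) 0 (elimNat ((\(σ : Nat -> Type0). σ) (\(l : Nat). Nat)) 0 (\(u : Nat). \(q : Nat). q) 0)))))). 3
  ~> \(ε : Vec (Vec Nat 1) (succ (succ (succ ((\(j : Nat). j) (elimNat ((\(f : Nat -> Type0). f) (\(σ : Nat). Nat)) 0 (\(l : Nat). \(u : Nat). u) 0)))))). 3
  ~> \(ε : Vec (Vec Nat 1) (succ (succ (succ (elimNat ((\(j : Nat -> Type0). j) (\(f : Nat). Nat)) 0 (\(σ : Nat). \(l : Nat). l) 0))))). 3
  ~> \(ε : Vec (Vec Nat 1) 3). 3
inferred type:
  Vec (Vec Nat 1) 3 -> Nat
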